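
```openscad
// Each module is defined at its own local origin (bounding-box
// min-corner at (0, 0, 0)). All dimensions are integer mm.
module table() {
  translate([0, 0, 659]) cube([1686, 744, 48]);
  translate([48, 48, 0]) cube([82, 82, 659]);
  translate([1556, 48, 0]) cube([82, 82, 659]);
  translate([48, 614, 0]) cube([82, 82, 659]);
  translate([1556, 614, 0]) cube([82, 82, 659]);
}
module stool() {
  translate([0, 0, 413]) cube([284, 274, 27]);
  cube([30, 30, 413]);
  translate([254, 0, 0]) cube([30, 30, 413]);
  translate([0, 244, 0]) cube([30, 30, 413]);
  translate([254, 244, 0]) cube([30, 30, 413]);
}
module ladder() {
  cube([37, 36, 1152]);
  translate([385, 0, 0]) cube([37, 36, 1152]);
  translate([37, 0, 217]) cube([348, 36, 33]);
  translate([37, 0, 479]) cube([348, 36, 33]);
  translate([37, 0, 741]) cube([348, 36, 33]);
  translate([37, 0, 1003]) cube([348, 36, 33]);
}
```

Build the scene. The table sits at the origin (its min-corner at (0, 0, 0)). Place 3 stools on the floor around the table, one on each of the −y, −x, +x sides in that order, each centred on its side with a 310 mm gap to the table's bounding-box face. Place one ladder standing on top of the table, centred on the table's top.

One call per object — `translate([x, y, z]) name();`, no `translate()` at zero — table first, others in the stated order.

table();
translate([701, -584, 0]) stool();
translate([-594, 235, 0]) stool();
translate([1996, 235, 0]) stool();
translate([632, 354, 707]) ladder();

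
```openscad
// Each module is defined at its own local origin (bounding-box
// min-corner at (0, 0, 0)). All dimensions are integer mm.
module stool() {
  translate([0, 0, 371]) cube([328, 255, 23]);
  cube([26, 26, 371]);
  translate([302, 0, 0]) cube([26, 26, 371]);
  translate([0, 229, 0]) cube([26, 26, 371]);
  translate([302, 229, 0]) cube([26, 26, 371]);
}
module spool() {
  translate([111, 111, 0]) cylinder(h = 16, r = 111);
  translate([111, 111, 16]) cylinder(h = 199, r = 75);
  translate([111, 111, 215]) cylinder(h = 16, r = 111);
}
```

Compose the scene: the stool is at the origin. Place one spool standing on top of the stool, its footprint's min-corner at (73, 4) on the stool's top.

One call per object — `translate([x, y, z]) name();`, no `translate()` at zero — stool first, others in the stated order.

stool();
translate([73, 4, 394]) spool();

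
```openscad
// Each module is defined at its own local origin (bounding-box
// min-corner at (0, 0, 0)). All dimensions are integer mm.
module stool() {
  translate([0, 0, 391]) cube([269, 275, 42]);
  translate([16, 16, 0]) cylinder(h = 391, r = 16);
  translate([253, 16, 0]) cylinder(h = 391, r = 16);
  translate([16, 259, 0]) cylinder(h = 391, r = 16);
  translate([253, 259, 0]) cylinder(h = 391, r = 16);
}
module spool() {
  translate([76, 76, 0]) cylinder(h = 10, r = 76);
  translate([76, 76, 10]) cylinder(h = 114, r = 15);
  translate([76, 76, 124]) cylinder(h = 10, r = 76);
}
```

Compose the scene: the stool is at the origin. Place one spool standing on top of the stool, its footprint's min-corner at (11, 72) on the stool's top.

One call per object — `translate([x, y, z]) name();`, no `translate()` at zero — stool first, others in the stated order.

stool();
translate([11, 72, 433]) spool();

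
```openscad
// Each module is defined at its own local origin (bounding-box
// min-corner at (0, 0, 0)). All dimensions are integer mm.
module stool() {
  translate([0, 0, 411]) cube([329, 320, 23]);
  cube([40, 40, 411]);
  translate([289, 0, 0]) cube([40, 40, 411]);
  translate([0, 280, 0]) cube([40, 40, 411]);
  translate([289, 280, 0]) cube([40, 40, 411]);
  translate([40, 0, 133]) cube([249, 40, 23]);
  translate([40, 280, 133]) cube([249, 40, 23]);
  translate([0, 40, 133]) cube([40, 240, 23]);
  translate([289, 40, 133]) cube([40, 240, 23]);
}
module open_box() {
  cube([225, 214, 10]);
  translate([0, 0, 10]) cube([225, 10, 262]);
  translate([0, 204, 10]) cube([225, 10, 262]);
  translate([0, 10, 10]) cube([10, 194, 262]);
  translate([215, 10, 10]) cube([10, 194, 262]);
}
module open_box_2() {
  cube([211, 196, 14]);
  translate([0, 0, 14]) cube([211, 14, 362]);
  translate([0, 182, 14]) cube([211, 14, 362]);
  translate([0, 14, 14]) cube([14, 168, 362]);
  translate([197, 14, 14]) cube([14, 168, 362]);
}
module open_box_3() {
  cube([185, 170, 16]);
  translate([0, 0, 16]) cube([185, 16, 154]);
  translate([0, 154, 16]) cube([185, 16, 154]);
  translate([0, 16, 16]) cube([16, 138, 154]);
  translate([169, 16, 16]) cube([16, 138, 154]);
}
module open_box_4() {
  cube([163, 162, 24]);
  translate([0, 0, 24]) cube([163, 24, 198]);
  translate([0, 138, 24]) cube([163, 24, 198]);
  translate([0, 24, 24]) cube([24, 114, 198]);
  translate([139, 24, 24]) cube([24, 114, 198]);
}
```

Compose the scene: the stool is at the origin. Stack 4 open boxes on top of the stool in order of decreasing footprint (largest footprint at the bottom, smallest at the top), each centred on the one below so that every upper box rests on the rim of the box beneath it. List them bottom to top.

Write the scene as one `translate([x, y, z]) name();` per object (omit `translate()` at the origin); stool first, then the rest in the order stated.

stool();
translate([52, 53, 434]) open_box();
translate([59, 62, 706]) open_box_2();
translate([72, 75, 1082]) open_box_3();
translate([83, 79, 1252]) open_box_4();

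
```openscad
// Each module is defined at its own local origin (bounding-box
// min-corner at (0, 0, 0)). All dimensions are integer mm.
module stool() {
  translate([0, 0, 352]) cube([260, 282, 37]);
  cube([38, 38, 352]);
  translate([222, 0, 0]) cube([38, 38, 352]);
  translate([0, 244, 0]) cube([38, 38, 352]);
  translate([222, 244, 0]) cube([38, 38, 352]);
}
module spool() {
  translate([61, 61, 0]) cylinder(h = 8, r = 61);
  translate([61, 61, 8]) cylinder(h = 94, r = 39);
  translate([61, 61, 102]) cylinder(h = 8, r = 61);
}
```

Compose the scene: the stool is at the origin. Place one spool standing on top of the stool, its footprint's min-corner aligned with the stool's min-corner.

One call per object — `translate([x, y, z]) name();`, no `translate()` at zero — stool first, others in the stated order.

stool();
translate([0, 0, 389]) spool();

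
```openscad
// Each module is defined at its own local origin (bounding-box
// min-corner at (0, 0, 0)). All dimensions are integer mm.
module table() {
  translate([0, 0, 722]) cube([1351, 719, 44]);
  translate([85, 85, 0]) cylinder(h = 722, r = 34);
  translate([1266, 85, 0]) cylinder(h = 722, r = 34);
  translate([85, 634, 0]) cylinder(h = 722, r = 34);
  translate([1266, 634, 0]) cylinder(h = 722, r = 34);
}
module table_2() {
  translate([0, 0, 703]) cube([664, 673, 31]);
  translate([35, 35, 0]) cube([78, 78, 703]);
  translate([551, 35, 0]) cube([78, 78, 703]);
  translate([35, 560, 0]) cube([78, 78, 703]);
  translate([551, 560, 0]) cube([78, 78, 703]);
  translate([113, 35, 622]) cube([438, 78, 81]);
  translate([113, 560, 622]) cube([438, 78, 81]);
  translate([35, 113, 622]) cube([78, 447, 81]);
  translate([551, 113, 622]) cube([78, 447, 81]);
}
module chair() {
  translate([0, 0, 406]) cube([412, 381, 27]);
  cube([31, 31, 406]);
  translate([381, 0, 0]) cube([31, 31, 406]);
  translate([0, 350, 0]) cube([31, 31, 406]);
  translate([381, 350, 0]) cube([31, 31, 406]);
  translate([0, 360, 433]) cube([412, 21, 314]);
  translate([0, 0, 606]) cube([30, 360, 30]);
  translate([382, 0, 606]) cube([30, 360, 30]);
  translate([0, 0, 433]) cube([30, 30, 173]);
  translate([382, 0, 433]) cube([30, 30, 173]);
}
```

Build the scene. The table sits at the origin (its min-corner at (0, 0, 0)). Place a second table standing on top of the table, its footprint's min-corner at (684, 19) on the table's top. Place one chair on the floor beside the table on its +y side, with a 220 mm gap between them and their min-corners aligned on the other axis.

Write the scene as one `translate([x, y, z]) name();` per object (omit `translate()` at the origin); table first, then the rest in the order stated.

table();
translate([684, 19, 766]) table_2();
translate([0, 939, 0]) chair();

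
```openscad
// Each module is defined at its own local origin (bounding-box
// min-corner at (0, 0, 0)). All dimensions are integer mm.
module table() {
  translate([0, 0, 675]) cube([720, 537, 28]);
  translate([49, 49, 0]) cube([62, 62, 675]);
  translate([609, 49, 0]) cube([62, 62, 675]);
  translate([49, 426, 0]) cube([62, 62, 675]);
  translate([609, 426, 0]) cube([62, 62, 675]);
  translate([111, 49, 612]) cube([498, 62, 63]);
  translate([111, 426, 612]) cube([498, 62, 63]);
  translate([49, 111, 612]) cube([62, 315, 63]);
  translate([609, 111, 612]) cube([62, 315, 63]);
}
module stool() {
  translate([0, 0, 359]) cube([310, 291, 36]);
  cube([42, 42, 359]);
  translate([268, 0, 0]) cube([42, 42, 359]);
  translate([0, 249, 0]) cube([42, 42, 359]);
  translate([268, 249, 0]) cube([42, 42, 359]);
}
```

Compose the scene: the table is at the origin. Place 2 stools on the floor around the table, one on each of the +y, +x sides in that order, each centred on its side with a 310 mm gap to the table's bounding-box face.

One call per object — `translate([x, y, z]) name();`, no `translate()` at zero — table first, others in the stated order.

table();
translate([205, 847, 0]) stool();
translate([1030, 123, 0]) stool();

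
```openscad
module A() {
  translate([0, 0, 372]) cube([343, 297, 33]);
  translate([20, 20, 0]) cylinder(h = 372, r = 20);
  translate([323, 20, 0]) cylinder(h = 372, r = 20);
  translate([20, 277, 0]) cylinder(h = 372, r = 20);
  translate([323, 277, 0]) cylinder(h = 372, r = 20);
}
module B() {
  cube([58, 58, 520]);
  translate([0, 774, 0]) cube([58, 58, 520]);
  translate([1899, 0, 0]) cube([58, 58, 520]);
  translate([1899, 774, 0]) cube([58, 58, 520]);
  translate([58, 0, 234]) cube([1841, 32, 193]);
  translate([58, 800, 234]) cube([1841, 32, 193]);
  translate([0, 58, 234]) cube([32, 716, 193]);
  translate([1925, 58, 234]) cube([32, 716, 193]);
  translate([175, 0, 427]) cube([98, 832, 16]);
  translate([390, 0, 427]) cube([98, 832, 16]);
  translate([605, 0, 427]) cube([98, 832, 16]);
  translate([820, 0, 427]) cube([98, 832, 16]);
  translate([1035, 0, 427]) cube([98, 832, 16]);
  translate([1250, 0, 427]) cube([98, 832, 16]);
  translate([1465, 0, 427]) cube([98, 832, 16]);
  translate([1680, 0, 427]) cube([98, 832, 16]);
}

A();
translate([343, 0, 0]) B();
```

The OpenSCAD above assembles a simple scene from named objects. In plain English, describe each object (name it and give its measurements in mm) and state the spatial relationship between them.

A is a four-legged stool. The seat is a 343×297×33 mm slab whose top surface is at z = 405 mm; four round legs, each 40 mm in diameter, run from the floor (z = 0) to the underside of the seat, each leg's axis is inset half a diameter from the nearest pair of seat edges (so the leg's bounding box is flush with the corner).

B is a bed frame 1957 mm long (x) by 832 mm wide (y). Four 58×58 mm corner posts, 520 mm tall, at the corners of the footprint. Four rails of 32 mm thickness and 193 mm height run between adjacent posts with their undersides at z = 234 mm, their outer faces flush with the outside of the frame (the two x-running rails run between the posts' inner faces; the two y-running rails run between the posts' inner faces). 8 slats, each 98 mm wide (x) and 16 mm thick, lie across the top of the two x-running rails, running the full 832 mm width of the frame in y; the slats are evenly spaced along x between the inner faces of the end posts with equal gaps (rounded down to the nearest mm) at the −x end and between each pair — any rounding remainder accumulates at the +x end.

The bed frame is against the stool's +x side, with their −y faces flush.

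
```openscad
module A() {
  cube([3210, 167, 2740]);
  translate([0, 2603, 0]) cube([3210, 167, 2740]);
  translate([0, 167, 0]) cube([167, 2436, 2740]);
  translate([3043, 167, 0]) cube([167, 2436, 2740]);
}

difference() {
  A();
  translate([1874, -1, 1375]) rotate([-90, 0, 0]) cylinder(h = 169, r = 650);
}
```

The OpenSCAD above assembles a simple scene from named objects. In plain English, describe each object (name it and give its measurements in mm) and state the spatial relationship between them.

A is a box-shaped house frame (walls only): outside footprint 3210×2770 mm, wall height 2740 mm, wall thickness 167 mm. The two y-facing walls run the full x-width; the two x-facing walls fit between the inner faces of the y-facing walls.

The house frame has a circular hole of radius 650 mm through its front wall, centred at (x = 1874, z = 1375).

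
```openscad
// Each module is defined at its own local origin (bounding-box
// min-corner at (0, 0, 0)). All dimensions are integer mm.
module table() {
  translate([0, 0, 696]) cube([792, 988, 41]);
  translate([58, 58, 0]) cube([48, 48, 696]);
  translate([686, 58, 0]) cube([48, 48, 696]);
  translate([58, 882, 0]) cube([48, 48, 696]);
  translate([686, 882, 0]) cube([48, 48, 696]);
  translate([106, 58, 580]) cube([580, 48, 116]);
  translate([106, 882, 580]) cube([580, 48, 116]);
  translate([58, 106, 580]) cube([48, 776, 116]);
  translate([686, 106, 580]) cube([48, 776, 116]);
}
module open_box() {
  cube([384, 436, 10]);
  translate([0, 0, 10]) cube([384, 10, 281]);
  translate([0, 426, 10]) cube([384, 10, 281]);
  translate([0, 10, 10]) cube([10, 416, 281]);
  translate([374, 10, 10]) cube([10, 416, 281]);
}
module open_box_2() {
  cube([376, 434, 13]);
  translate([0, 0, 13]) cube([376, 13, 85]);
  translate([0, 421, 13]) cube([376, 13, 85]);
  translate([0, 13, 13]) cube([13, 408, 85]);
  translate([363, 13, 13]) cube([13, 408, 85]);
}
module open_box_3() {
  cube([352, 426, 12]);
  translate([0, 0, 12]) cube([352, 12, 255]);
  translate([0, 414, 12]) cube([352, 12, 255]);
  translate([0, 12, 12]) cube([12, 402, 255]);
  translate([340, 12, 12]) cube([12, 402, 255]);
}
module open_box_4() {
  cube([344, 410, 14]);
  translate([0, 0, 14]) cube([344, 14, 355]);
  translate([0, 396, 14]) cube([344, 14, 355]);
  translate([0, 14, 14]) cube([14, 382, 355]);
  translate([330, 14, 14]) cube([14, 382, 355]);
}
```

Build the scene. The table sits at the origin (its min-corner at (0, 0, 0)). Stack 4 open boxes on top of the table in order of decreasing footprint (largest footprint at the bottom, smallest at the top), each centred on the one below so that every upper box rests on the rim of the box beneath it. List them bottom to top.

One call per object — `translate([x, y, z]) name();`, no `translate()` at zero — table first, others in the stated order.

table();
translate([204, 276, 737]) open_box();
translate([208, 277, 1028]) open_box_2();
translate([220, 281, 1126]) open_box_3();
translate([224, 289, 1393]) open_box_4();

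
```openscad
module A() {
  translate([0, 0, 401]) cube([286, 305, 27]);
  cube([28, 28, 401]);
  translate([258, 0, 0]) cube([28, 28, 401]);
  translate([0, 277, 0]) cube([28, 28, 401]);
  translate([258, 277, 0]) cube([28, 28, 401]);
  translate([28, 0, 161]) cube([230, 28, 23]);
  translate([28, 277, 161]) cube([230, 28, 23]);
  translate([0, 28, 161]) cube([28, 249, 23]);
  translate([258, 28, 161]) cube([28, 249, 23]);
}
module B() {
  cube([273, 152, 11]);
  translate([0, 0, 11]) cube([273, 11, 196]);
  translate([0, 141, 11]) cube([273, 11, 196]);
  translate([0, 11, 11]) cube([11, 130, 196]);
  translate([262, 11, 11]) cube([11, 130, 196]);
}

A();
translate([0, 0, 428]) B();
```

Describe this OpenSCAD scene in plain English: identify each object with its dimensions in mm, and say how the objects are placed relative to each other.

A is a simple wooden stool: a rectangular seat 286 mm (x) by 305 mm (y), 27 mm thick, top face at z = 428 mm, on four square legs, each 28×28 mm in cross-section. The legs rest on z = 0, each flush with a corner of the seat. Four stretchers, 28 mm wide and 23 mm tall, connect adjacent legs with their undersides at z = 161 mm, each running between the inner faces of the legs it joins and aligned with the legs' outer faces on the other axis.

B is an open storage box with external size 273×152×207 mm and wall thickness 11 mm (the base is also 11 mm thick). The base covers the whole footprint; the four walls stand on the base, with the y-facing walls full-width and the x-facing walls fitting between their inner faces.

The open box is on top of the stool.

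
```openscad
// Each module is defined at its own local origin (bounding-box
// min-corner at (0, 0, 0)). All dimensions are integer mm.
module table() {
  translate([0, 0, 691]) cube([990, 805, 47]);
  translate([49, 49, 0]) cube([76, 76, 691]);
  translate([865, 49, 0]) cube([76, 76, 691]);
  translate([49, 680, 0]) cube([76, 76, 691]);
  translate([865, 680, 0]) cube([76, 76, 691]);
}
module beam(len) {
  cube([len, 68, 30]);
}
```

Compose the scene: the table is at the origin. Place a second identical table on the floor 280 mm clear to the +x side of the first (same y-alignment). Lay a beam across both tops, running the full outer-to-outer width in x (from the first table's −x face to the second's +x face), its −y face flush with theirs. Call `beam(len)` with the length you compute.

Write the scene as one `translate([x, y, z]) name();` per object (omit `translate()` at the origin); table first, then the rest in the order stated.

table();
translate([1270, 0, 0]) table();
translate([0, 0, 738]) beam(2260);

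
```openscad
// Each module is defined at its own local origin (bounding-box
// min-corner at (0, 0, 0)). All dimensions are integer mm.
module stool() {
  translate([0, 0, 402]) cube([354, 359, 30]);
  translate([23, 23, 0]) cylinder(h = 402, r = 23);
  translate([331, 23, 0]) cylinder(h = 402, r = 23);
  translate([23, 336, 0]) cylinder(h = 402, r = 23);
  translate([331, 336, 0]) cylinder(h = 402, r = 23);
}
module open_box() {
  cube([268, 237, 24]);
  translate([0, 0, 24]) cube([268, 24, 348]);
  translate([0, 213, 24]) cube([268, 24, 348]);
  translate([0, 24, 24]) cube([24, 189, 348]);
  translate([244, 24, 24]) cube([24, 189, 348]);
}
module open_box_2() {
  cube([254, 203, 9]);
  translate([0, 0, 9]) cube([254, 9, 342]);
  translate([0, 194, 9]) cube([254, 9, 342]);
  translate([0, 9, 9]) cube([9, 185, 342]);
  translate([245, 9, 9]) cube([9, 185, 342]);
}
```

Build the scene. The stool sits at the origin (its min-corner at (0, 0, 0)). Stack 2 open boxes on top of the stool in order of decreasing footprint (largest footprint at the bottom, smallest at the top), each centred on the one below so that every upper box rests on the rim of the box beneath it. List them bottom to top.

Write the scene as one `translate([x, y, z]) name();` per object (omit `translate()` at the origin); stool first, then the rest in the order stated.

stool();
translate([43, 61, 432]) open_box();
translate([50, 78, 804]) open_box_2();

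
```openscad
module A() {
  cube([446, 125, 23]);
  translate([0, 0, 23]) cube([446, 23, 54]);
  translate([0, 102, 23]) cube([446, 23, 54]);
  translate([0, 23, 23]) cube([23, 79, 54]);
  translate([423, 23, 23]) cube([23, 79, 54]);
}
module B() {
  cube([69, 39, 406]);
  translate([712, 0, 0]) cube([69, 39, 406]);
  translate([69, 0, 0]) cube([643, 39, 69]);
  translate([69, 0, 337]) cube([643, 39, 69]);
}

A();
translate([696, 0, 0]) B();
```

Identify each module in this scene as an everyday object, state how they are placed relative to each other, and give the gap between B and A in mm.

A is an open box. B is a picture frame. The picture frame is on the floor beside the open box on its +x side. The gap between the picture frame and the open box is 250 mm.

The picture frame's nearest face is 250 mm from the open box's +x face.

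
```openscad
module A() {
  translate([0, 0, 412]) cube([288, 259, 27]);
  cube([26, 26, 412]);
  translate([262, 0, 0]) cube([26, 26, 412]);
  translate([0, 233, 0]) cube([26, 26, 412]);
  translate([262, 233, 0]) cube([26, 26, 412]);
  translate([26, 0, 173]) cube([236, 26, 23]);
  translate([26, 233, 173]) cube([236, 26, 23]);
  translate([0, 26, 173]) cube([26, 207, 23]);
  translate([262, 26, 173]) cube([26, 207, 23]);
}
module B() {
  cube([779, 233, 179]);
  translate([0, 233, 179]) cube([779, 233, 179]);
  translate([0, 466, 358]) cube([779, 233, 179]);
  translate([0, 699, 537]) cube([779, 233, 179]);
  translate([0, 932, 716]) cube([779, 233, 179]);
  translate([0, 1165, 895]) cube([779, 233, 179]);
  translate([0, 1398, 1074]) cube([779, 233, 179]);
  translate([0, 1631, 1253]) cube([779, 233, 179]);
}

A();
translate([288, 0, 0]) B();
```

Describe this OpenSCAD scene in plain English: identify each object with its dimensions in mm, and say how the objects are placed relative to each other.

A is a simple wooden stool: a rectangular seat 288 mm (x) by 259 mm (y), 27 mm thick, top face at z = 439 mm, on four square legs, each 26×26 mm in cross-section. The legs rest on z = 0, each flush with a corner of the seat. Four stretchers, 26 mm wide and 23 mm tall, connect adjacent legs with their undersides at z = 173 mm, each running between the inner faces of the legs it joins and aligned with the legs' outer faces on the other axis.

B is a straight staircase of 8 solid steps. Each step is 779 mm wide (x), 233 mm deep (y, the going) and 179 mm tall (the rise). The first step rests on the floor; each subsequent step sits one going further in +y and one rise higher in +z, directly behind and above the previous step with no overlap.

The staircase is against the stool's +x side, with their −y faces flush.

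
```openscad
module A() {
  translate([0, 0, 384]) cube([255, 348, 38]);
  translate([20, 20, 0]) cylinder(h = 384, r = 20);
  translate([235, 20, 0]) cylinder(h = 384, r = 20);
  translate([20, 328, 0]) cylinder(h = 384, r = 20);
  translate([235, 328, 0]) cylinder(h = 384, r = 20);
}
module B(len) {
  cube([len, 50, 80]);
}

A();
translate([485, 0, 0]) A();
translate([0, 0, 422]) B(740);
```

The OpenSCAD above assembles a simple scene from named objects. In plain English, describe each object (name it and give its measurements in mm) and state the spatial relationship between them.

A is a simple wooden stool: a rectangular seat 255 mm (x) by 348 mm (y), 38 mm thick, top face at z = 422 mm, on four round legs, each 40 mm in diameter. The legs rest on z = 0, each leg's axis is inset half a diameter from the nearest pair of seat edges (so the leg's bounding box is flush with the corner).

B is a rectangular beam 740 mm long (x), 50 mm deep (y), 80 mm thick (z).

The beam spans the tops of two stools placed 230 mm apart, resting at z = 422 mm.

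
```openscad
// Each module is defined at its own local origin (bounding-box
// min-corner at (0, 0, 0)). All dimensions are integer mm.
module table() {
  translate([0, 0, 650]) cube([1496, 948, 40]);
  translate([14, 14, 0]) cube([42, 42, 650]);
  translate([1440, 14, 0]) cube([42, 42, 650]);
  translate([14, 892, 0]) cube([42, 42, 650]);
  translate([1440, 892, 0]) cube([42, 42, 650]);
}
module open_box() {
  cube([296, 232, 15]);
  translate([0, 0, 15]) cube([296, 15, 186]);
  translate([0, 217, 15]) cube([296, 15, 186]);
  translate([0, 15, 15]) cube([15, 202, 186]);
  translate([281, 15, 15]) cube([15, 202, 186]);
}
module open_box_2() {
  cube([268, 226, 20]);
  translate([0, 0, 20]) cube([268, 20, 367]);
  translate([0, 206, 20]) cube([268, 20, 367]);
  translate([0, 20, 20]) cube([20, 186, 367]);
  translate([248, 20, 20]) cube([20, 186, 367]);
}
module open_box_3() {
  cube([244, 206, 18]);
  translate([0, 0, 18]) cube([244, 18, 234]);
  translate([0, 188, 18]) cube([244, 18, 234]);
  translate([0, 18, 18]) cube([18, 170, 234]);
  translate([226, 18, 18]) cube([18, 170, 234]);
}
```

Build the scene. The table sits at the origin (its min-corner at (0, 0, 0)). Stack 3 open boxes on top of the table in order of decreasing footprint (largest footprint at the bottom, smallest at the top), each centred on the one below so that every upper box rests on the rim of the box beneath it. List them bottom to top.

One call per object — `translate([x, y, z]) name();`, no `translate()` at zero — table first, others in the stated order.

table();
translate([600, 358, 690]) open_box();
translate([614, 361, 891]) open_box_2();
translate([626, 371, 1278]) open_box_3();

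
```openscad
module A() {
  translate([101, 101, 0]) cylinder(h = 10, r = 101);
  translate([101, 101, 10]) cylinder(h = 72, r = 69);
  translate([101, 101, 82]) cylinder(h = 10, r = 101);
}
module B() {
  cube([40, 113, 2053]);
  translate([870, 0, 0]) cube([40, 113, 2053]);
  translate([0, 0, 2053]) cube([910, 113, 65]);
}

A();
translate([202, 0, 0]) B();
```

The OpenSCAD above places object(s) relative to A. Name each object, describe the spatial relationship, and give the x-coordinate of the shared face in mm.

A is a spool. B is a door frame. The door frame is against the spool's +x side, with their −y faces flush. The x-coordinate of the shared face is 202 mm.

The spool's +x face and the door frame's −x face are both at x = 202 mm.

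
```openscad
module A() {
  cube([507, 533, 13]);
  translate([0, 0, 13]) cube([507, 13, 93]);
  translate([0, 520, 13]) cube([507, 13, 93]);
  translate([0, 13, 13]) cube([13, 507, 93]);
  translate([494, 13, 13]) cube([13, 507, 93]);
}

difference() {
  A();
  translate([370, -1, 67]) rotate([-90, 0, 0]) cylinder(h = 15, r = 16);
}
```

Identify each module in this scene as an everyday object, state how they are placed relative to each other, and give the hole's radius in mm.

The subtracted cylinder has r = 16 mm.

A is an open box. The open box has a circular hole through its front wall. The hole's radius is 16 mm.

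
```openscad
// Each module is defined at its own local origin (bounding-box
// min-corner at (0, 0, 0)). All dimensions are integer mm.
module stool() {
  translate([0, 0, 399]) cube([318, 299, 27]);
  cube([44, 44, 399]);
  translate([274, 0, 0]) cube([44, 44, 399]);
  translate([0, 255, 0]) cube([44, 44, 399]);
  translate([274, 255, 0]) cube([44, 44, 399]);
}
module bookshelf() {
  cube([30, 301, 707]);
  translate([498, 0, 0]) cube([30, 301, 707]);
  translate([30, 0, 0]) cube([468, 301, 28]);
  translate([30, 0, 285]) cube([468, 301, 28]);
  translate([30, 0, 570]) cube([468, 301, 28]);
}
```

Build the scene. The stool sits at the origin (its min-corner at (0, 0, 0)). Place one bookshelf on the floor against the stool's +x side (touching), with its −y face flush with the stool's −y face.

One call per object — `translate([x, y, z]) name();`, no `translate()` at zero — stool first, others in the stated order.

stool();
translate([318, 0, 0]) bookshelf();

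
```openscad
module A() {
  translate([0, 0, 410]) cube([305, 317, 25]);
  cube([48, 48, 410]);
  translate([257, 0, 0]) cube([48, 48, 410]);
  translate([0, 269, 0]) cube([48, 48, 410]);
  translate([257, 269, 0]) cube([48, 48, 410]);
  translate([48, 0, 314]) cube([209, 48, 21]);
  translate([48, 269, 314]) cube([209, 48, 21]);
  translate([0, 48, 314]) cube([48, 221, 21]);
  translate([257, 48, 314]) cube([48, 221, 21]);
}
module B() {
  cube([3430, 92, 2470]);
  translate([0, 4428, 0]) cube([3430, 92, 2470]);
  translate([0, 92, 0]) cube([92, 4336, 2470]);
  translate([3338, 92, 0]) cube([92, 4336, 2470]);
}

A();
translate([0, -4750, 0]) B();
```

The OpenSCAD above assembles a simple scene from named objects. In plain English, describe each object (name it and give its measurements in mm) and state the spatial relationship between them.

A is a four-legged stool. The seat is 305×317 mm, 25 mm thick, top at z = 435 mm. It stands on four square legs, each 48×48 mm in cross-section, from z = 0 to the seat underside, each flush with a corner of the seat. Four stretchers, 48 mm wide and 21 mm tall, connect adjacent legs with their undersides at z = 314 mm, each running between the inner faces of the legs it joins and aligned with the legs' outer faces on the other axis.

B is the wall frame of a small rectangular building: four walls, each 2470 mm tall and 92 mm thick, enclosing a footprint 3430 mm (x) by 4520 mm (y) outside-to-outside, with no floor or roof. The front and back walls (the −y and +y sides) span the full width; the two side walls fit between them.

The house frame is on the floor beside the stool on its −y side.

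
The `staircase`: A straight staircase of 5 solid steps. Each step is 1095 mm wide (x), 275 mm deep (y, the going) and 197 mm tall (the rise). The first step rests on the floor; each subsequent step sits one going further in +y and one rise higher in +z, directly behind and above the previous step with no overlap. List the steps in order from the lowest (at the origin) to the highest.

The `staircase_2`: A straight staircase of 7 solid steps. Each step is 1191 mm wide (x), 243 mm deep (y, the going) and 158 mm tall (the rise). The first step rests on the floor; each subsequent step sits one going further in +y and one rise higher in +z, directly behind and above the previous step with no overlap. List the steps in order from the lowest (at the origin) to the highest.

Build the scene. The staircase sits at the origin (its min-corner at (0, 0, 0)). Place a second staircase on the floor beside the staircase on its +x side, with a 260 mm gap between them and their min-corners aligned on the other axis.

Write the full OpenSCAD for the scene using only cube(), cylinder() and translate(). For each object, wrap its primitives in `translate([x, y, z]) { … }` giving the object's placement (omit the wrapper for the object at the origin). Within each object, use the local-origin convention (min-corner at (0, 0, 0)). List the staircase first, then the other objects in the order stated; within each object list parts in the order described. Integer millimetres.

cube([1095, 275, 197]);
translate([0, 275, 197]) cube([1095, 275, 197]);
translate([0, 550, 394]) cube([1095, 275, 197]);
translate([0, 825, 591]) cube([1095, 275, 197]);
translate([0, 1100, 788]) cube([1095, 275, 197]);
translate([1355, 0, 0]) {
  cube([1191, 243, 158]);
  translate([0, 243, 158]) cube([1191, 243, 158]);
  translate([0, 486, 316]) cube([1191, 243, 158]);
  translate([0, 729, 474]) cube([1191, 243, 158]);
  translate([0, 972, 632]) cube([1191, 243, 158]);
  translate([0, 1215, 790]) cube([1191, 243, 158]);
  translate([0, 1458, 948]) cube([1191, 243, 158]);
}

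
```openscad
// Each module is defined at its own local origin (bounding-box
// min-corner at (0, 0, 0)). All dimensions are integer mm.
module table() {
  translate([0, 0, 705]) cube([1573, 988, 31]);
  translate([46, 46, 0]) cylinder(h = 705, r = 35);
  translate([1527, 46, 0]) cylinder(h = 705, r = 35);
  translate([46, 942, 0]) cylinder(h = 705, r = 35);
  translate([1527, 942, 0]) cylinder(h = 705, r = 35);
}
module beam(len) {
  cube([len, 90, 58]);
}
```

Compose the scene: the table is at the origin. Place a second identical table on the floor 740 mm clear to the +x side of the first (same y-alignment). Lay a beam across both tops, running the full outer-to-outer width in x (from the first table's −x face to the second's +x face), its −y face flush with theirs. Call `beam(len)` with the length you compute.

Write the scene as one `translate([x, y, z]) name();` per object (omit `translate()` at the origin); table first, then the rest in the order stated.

table();
translate([2313, 0, 0]) table();
translate([0, 0, 736]) beam(3886);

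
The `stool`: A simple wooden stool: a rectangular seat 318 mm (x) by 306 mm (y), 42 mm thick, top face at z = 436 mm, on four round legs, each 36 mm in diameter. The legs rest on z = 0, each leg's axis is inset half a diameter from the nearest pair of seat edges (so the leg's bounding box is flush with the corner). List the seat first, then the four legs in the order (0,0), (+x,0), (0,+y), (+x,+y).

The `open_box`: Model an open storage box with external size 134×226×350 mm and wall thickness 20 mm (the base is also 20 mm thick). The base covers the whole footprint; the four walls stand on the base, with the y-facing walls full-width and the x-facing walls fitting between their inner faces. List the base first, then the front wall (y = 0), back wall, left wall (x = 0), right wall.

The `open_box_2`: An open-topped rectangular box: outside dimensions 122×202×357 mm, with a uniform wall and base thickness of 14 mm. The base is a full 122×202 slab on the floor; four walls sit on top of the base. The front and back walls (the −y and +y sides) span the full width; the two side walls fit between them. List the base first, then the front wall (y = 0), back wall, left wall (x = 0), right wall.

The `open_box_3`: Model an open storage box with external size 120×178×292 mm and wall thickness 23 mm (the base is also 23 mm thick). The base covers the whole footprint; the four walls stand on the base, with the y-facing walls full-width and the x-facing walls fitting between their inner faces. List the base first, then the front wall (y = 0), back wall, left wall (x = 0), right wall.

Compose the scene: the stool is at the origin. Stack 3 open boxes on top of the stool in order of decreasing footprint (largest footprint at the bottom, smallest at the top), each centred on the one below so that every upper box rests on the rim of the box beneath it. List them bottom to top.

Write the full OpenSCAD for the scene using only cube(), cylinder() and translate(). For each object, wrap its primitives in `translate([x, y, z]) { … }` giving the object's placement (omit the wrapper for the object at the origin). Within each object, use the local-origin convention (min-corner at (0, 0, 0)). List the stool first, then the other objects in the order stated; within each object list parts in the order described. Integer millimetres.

translate([0, 0, 394]) cube([318, 306, 42]);
translate([18, 18, 0]) cylinder(h = 394, r = 18);
translate([300, 18, 0]) cylinder(h = 394, r = 18);
translate([18, 288, 0]) cylinder(h = 394, r = 18);
translate([300, 288, 0]) cylinder(h = 394, r = 18);
translate([92, 40, 436]) {
  cube([134, 226, 20]);
  translate([0, 0, 20]) cube([134, 20, 330]);
  translate([0, 206, 20]) cube([134, 20, 330]);
  translate([0, 20, 20]) cube([20, 186, 330]);
  translate([114, 20, 20]) cube([20, 186, 330]);
}
translate([98, 52, 786]) {
  cube([122, 202, 14]);
  translate([0, 0, 14]) cube([122, 14, 343]);
  translate([0, 188, 14]) cube([122, 14, 343]);
  translate([0, 14, 14]) cube([14, 174, 343]);
  translate([108, 14, 14]) cube([14, 174, 343]);
}
translate([99, 64, 1143]) {
  cube([120, 178, 23]);
  translate([0, 0, 23]) cube([120, 23, 269]);
  translate([0, 155, 23]) cube([120, 23, 269]);
  translate([0, 23, 23]) cube([23, 132, 269]);
  translate([97, 23, 23]) cube([23, 132, 269]);
}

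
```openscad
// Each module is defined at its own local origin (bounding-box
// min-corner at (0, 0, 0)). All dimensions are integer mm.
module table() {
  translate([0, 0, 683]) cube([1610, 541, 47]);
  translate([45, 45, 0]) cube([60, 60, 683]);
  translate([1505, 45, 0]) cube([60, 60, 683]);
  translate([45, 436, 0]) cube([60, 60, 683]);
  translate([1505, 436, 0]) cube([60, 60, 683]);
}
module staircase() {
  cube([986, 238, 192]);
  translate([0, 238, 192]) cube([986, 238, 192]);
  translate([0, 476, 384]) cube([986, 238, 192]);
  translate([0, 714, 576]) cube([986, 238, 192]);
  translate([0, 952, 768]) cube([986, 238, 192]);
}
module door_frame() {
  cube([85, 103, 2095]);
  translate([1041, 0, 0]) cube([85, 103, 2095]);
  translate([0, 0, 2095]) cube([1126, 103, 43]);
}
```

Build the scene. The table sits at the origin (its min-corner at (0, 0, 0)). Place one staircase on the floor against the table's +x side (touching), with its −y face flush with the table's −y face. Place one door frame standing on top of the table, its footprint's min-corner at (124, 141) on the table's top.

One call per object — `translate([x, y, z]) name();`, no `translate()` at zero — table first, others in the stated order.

table();
translate([1610, 0, 0]) staircase();
translate([124, 141, 730]) door_frame();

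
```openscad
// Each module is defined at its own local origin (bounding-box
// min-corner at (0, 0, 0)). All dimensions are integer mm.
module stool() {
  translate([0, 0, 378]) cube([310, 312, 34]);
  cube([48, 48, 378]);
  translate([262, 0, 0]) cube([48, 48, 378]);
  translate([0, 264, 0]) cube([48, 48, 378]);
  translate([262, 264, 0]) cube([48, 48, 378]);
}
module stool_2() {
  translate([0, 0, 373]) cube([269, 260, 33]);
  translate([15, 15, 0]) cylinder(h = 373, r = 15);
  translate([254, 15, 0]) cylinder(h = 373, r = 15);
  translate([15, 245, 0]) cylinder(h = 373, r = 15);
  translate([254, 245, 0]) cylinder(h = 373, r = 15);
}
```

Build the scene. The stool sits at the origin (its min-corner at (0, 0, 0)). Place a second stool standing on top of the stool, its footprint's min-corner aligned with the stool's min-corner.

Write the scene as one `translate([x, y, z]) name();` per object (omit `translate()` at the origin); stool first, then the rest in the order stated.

stool();
translate([0, 0, 412]) stool_2();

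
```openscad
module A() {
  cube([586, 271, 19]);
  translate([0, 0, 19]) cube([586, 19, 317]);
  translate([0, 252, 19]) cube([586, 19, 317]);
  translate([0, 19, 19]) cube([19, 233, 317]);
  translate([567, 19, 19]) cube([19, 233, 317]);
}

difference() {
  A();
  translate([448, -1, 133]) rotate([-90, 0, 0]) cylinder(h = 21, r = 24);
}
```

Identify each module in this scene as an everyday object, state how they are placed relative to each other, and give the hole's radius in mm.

The subtracted cylinder has r = 24 mm.

A is an open box. The open box has a circular hole through its front wall. The hole's radius is 24 mm.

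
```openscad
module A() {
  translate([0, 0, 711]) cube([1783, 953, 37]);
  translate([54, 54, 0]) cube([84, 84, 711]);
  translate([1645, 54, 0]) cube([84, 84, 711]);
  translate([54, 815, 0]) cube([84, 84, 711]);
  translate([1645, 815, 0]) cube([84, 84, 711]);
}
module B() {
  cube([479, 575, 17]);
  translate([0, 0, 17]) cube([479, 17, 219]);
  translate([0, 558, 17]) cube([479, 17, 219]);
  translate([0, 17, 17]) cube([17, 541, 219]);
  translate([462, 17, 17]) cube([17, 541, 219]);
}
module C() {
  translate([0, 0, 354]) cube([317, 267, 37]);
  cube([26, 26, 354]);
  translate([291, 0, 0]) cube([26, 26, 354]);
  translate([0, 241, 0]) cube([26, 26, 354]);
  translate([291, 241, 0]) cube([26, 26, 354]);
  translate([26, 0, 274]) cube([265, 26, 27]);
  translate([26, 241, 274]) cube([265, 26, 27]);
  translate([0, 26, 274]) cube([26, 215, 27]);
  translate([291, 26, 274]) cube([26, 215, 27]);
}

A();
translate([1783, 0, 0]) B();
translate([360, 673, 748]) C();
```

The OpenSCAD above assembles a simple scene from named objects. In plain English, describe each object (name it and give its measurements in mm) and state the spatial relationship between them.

A is a table: top 1783 mm (x) × 953 mm (y), 37 mm thick, upper face at z = 748 mm, on four 84×84 mm square legs, each inset 54 mm from the nearest pair of top edges, running from z = 0 to the bottom of the top.

B is an open-topped rectangular box: outside dimensions 479×575×236 mm, with a uniform wall and base thickness of 17 mm. The base is a full 479×575 slab on the floor; four walls sit on top of the base. The front and back walls (the −y and +y sides) span the full width; the two side walls fit between them.

C is a four-legged stool. The seat is a 317×267×37 mm slab whose top surface is at z = 391 mm; four square legs, each 26×26 mm in cross-section, run from the floor (z = 0) to the underside of the seat, each flush with a corner of the seat. Four stretchers, 26 mm wide and 27 mm tall, connect adjacent legs with their undersides at z = 274 mm, each running between the inner faces of the legs it joins and aligned with the legs' outer faces on the other axis.

The open box is against the table's +x side, with their −y faces flush. The stool is on top of the table.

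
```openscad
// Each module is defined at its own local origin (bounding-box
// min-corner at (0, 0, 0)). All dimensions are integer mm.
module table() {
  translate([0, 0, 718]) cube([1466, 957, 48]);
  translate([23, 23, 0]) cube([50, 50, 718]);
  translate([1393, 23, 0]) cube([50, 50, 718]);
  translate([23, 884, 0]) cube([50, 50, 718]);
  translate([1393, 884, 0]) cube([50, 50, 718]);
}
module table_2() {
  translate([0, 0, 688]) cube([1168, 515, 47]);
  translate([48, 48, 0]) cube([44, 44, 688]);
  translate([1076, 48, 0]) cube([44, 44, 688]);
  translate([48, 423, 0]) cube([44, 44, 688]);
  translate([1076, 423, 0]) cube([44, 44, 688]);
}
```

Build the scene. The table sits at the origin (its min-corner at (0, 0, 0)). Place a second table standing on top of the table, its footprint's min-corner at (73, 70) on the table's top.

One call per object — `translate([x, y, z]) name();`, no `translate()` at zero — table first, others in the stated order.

table();
translate([73, 70, 766]) table_2();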